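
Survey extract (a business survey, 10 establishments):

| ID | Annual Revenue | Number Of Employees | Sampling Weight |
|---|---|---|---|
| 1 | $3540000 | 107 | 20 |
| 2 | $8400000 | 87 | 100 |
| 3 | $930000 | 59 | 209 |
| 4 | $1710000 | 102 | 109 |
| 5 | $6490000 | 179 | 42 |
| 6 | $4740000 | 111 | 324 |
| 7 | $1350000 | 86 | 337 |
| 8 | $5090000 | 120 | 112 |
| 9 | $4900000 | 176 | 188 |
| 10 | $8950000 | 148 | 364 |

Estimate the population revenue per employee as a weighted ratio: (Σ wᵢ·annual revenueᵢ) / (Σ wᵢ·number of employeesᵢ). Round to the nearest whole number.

40086

Σ wᵢ·y = 3540000×20 + 8400000×100 + 930000×209 + 1710000×109 + 6490000×42 + 4740000×324 + 1350000×337 + 5090000×112 + 4900000×188 + 8950000×364
  = 8303930000
Σ wᵢ·x = 107×20 + 87×100 + 59×209 + 102×109 + 179×42 + 111×324 + 86×337 + 120×112 + 176×188 + 148×364
  = 2140 + 8700 + 12331 + 11118 + 7518 + 35964 + 28982 + 13440 + 33088 + 53872 = 207153
Ratio = 8303930000 / 207153 = 40085.975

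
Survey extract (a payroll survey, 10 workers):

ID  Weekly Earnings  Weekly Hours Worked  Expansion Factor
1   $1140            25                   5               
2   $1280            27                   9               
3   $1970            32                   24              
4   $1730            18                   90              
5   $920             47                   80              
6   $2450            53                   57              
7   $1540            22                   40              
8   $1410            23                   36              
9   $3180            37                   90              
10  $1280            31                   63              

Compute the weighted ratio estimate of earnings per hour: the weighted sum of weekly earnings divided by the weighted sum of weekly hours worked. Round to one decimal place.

55.2

Σ wᵢ·y = 1140×5 + 1280×9 + 1970×24 + 1730×90 + 920×80 + 2450×57 + 1540×40 + 1410×36 + 3180×90 + 1280×63
  = 5700 + 11520 + 47280 + 155700 + 73600 + 139650 + 61600 + 50760 + 286200 + 80640 = 912650
Σ wᵢ·x = 25×5 + 27×9 + 32×24 + 18×90 + 47×80 + 53×57 + 22×40 + 23×36 + 37×90 + 31×63
  = 125 + 243 + 768 + 1620 + 3760 + 3021 + 880 + 828 + 3330 + 1953 = 16528
Ratio = 912650 / 16528 = 55.218417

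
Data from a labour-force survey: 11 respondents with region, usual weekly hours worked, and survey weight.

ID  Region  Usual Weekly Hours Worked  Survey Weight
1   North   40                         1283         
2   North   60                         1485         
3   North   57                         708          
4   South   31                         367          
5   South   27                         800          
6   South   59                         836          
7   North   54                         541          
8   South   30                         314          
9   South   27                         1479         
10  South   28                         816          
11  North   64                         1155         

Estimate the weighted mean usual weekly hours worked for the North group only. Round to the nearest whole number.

North rows: 1, 2, 3, 7, 11
Weighted sum = 40×1283 + 60×1485 + 57×708 + 54×541 + 64×1155
  = 51320 + 89100 + 40356 + 29214 + 73920 = 283910
Sum of weights = 5172
Weighted mean = 283910 / 5172 = 54.893658

55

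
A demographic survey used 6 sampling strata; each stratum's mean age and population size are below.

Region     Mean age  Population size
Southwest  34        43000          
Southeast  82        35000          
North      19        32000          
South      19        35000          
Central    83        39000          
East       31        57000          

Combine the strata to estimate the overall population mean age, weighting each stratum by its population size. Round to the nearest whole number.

44

Σ Nₕ·x̄ₕ = 34×43000 + 82×35000 + 19×32000 + 19×35000 + 83×39000 + 31×57000
  = 1462000 + 2870000 + 608000 + 665000 + 3237000 + 1767000 = 10609000
Σ Nₕ = 43000 + 35000 + 32000 + 35000 + 39000 + 57000 = 241000
Overall mean = 10609000 / 241000 = 44.020747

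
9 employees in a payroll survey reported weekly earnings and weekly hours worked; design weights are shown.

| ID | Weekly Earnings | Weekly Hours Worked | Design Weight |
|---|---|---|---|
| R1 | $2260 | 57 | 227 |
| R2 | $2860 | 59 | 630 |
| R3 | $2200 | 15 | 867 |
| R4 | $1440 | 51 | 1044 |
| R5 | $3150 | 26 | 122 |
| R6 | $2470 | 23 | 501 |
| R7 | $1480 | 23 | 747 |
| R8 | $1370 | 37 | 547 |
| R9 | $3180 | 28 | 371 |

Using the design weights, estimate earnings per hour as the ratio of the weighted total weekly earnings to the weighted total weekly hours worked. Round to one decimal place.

58.0

Σ wᵢ·y = 10382080
Σ wᵢ·x = 57×227 + 59×630 + 15×867 + 51×1044 + 26×122 + 23×501 + 23×747 + 37×547 + 28×371
  = 12939 + 37170 + 13005 + 53244 + 3172 + 11523 + 17181 + 20239 + 10388 = 178861
Ratio = 10382080 / 178861 = 58.045521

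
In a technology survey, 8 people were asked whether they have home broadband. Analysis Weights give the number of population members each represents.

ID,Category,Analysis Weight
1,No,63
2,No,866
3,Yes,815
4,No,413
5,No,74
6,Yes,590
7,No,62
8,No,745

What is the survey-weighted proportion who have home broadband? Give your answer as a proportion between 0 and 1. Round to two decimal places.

0.39

Sum of weights for 'Yes' = 815 + 590 = 1405
Total weight = 63 + 866 + 815 + 413 + 74 + 590 + 62 + 745 = 3628
Weighted proportion = 1405 / 3628 = 0.38726571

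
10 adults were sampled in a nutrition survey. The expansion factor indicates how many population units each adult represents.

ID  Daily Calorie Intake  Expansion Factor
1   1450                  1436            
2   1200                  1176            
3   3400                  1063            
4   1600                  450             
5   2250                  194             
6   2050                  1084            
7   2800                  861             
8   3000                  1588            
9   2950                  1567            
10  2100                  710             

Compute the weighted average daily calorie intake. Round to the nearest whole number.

Weighted sum = 1450×1436 + 1200×1176 + 3400×1063 + 1600×450 + 2250×194 + 2050×1084 + 2800×861 + 3000×1588 + 2950×1567 + 2100×710
  = 2082200 + 1411200 + 3614200 + 720000 + 436500 + 2222200 + 2410800 + 4764000 + 4622650 + 1491000 = 23774750
Sum of weights = 1436 + 1176 + 1063 + 450 + 194 + 1084 + 861 + 1588 + 1567 + 710 = 10129
Weighted mean = 23774750 / 10129 = 2347.1962

2347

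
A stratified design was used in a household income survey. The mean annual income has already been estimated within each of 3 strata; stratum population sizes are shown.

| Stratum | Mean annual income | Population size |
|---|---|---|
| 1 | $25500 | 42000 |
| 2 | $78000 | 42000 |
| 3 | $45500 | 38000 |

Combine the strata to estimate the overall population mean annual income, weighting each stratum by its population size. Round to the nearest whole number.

49803

Σ Nₕ·x̄ₕ = 25500×42000 + 78000×42000 + 45500×38000
  = 6076000000
Σ Nₕ = 42000 + 42000 + 38000 = 122000
Overall mean = 6076000000 / 122000 = 49803.279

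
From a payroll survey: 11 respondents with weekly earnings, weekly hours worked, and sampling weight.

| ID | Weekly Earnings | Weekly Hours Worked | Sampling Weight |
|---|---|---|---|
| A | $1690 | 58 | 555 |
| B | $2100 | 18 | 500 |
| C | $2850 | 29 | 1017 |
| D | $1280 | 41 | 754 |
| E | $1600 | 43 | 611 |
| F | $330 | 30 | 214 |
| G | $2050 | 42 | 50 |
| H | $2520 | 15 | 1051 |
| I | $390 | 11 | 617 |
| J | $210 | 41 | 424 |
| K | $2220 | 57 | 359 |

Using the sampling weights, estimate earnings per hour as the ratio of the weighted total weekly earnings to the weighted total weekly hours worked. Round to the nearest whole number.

Σ wᵢ·y = 1690×555 + 2100×500 + 2850×1017 + 1280×754 + 1600×611 + 330×214 + 2050×50 + 2520×1051 + 390×617 + 210×424 + 2220×359
  = 937950 + 1050000 + 2898450 + 965120 + 977600 + 70620 + 102500 + 2648520 + 240630 + 89040 + 796980 = 10777410
Σ wᵢ·x = 58×555 + 18×500 + 29×1017 + 41×754 + 43×611 + 30×214 + 42×50 + 15×1051 + 11×617 + 41×424 + 57×359
  = 32190 + 9000 + 29493 + 30914 + 26273 + 6420 + 2100 + 15765 + 6787 + 17384 + 20463 = 196789
Ratio = 10777410 / 196789 = 54.766323

55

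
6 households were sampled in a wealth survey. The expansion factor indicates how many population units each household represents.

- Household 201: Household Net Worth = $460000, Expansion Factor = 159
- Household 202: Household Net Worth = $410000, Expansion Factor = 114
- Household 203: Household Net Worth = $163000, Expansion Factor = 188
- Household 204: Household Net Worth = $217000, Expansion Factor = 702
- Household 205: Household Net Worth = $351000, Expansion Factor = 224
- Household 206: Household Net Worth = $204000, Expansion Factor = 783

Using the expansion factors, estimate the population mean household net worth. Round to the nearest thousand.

249000

Weighted sum = 460000×159 + 410000×114 + 163000×188 + 217000×702 + 351000×224 + 204000×783
  = 541214000
Sum of weights = 159 + 114 + 188 + 702 + 224 + 783 = 2170
Weighted mean = 541214000 / 2170 = 249407.37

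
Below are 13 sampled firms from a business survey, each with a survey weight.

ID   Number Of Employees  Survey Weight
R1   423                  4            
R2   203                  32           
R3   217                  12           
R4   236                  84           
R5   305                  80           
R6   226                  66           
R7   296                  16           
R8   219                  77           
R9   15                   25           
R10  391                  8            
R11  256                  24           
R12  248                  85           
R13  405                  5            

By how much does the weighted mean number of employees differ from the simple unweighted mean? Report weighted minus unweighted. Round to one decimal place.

Unweighted sum = 3440
Unweighted mean = 3440 / 13 = 264.61538
Weighted sum = 124283
Sum of weights = 518
Weighted mean = 124283 / 518 = 239.92857
Difference (weighted minus unweighted) = -24.686813

-24.7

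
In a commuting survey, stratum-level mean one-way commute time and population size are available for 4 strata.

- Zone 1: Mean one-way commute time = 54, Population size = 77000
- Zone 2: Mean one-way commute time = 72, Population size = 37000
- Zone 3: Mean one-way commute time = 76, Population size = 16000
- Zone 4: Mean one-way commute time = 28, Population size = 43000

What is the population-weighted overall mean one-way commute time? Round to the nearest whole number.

Σ Nₕ·x̄ₕ = 54×77000 + 72×37000 + 76×16000 + 28×43000
  = 4158000 + 2664000 + 1216000 + 1204000 = 9242000
Σ Nₕ = 77000 + 37000 + 16000 + 43000 = 173000
Overall mean = 9242000 / 173000 = 53.421965

53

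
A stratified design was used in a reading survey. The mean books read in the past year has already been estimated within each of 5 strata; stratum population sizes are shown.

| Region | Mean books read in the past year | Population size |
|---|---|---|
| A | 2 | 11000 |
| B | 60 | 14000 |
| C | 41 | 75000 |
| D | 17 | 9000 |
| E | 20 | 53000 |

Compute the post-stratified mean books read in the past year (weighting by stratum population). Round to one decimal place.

31.8

Σ Nₕ·x̄ₕ = 5150000
Σ Nₕ = 11000 + 14000 + 75000 + 9000 + 53000 = 162000
Overall mean = 5150000 / 162000 = 31.790123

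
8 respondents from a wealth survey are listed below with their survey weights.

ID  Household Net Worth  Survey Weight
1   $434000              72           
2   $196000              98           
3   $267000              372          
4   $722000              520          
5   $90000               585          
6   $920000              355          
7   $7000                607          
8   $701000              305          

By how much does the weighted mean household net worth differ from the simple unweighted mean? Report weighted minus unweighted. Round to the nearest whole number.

Unweighted sum = 434000 + 196000 + 267000 + 722000 + 90000 + 920000 + 7000 + 701000 = 3337000
Unweighted mean = 3337000 / 8 = 417125
Weighted sum = 434000×72 + 196000×98 + 267000×372 + 722000×520 + 90000×585 + 920000×355 + 7000×607 + 701000×305
  = 31248000 + 19208000 + 99324000 + 375440000 + 52650000 + 326600000 + 4249000 + 213805000 = 1122524000
Sum of weights = 72 + 98 + 372 + 520 + 585 + 355 + 607 + 305 = 2914
Weighted mean = 1122524000 / 2914 = 385217.57
Difference (weighted minus unweighted) = -31907.43

-31907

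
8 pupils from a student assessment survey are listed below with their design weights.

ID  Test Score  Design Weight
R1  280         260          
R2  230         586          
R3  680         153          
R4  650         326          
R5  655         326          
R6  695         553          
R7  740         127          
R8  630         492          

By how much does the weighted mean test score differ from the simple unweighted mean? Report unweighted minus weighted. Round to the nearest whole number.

30

Unweighted sum = 280 + 230 + 680 + 650 + 655 + 695 + 740 + 630 = 4560
Unweighted mean = 4560 / 8 = 570
Weighted sum = 1525325
Sum of weights = 260 + 586 + 153 + 326 + 326 + 553 + 127 + 492 = 2823
Weighted mean = 1525325 / 2823 = 540.32058
Difference (unweighted minus weighted) = 29.679419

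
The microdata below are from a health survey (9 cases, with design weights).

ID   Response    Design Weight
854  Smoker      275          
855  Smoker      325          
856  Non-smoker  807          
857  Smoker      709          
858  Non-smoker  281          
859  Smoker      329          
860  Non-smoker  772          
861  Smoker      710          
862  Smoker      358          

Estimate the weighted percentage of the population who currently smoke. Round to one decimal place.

Sum of weights for 'Smoker' = 275 + 325 + 709 + 329 + 710 + 358 = 2706
Total weight = 4566
Weighted proportion = 2706 / 4566 = 0.59264126 → 59.264126%

59.3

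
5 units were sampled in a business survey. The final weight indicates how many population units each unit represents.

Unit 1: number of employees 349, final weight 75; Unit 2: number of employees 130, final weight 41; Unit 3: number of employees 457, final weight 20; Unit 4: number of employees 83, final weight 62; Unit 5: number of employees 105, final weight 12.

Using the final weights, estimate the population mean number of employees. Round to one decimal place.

224.1

Weighted sum = 349×75 + 130×41 + 457×20 + 83×62 + 105×12
  = 26175 + 5330 + 9140 + 5146 + 1260 = 47051
Sum of weights = 75 + 41 + 20 + 62 + 12 = 210
Weighted mean = 47051 / 210 = 224.05238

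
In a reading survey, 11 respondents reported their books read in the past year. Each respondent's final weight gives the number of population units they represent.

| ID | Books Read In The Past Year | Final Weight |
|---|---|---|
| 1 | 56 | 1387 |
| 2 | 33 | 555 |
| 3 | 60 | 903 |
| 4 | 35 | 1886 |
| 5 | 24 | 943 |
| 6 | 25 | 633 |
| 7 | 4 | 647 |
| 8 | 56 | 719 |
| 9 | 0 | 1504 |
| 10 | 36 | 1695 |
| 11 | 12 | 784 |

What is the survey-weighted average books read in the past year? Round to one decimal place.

Weighted sum = 56×1387 + 33×555 + 60×903 + 35×1886 + 24×943 + 25×633 + 4×647 + 56×719 + 0×1504 + 36×1695 + 12×784
  = 77672 + 18315 + 54180 + 66010 + 22632 + 15825 + 2588 + 40264 + 0 + 61020 + 9408 = 367914
Sum of weights = 11656
Weighted mean = 367914 / 11656 = 31.564345

31.6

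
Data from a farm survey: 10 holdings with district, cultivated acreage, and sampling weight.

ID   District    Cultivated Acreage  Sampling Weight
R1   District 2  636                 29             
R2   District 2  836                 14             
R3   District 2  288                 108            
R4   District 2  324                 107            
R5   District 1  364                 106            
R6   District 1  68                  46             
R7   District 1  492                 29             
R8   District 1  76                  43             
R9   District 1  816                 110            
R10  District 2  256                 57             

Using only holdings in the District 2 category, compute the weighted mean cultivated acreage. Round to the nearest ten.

350

District 2 rows: R1, R2, R3, R4, R10
Weighted sum = 636×29 + 836×14 + 288×108 + 324×107 + 256×57
  = 18444 + 11704 + 31104 + 34668 + 14592 = 110512
Sum of weights = 29 + 14 + 108 + 107 + 57 = 315
Weighted mean = 110512 / 315 = 350.83175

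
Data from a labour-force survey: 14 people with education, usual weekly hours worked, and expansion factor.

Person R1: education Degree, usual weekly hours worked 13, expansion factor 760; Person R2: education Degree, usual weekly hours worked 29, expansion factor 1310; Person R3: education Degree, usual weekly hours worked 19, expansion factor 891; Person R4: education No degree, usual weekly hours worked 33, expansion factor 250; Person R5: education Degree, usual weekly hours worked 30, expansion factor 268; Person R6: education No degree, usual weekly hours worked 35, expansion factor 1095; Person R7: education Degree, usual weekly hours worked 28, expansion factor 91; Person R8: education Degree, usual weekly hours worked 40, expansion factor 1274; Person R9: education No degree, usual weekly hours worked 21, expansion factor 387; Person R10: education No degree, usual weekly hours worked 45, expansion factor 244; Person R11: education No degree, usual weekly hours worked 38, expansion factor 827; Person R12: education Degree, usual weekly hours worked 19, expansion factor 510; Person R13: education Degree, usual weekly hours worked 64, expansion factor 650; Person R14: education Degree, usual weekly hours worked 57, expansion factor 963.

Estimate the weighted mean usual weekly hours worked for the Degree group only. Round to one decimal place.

Degree rows: R1, R2, R3, R5, R7, R8, R12, R13, R14
Weighted sum = 13×760 + 29×1310 + 19×891 + 30×268 + 28×91 + 40×1274 + 19×510 + 64×650 + 57×963
  = 232528
Sum of weights = 760 + 1310 + 891 + 268 + 91 + 1274 + 510 + 650 + 963 = 6717
Weighted mean = 232528 / 6717 = 34.617835

34.6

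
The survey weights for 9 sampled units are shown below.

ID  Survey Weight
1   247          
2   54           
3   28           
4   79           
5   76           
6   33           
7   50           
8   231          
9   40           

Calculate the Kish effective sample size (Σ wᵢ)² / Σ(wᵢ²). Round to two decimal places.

Σ wᵢ = 838
Σ wᵢ² = 61009 + 2916 + 784 + 6241 + 5776 + 1089 + 2500 + 53361 + 1600 = 135276
n_eff = 838² / 135276 = 702244 / 135276 = 5.1911943

5.19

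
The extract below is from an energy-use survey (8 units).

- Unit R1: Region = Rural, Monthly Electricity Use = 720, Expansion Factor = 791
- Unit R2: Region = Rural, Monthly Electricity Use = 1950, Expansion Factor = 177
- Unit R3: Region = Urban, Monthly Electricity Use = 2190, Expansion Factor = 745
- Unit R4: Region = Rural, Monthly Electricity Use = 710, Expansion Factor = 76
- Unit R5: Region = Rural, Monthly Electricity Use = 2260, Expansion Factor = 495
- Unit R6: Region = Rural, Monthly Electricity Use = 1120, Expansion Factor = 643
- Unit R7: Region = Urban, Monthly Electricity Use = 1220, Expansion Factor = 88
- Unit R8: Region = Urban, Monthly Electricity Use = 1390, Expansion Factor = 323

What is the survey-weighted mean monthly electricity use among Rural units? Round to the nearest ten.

1290

Rural rows: R1, R2, R4, R5, R6
Weighted sum = 720×791 + 1950×177 + 710×76 + 2260×495 + 1120×643
  = 569520 + 345150 + 53960 + 1118700 + 720160 = 2807490
Sum of weights = 791 + 177 + 76 + 495 + 643 = 2182
Weighted mean = 2807490 / 2182 = 1286.659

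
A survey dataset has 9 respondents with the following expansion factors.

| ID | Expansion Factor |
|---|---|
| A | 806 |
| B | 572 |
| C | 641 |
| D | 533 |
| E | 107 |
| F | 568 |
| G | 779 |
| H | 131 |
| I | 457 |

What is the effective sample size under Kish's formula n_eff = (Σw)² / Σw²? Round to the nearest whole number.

Σ wᵢ = 806 + 572 + 641 + 533 + 107 + 568 + 779 + 131 + 457 = 4594
Σ wᵢ² = 649636 + 327184 + 410881 + 284089 + 11449 + 322624 + 606841 + 17161 + 208849 = 2838714
n_eff = 4594² / 2838714 = 21104836 / 2838714 = 7.4346468

7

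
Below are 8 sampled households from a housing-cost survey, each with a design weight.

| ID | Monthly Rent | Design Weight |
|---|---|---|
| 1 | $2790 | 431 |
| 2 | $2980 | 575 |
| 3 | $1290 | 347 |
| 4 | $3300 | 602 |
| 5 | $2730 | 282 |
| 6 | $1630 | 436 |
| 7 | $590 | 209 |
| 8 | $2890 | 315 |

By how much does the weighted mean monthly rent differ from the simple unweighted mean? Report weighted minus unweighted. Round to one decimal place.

Unweighted sum = 2790 + 2980 + 1290 + 3300 + 2730 + 1630 + 590 + 2890 = 18200
Unweighted mean = 18200 / 8 = 2275
Weighted sum = 7864420
Sum of weights = 3197
Weighted mean = 7864420 / 3197 = 2459.9374
Difference (weighted minus unweighted) = 184.93744

184.9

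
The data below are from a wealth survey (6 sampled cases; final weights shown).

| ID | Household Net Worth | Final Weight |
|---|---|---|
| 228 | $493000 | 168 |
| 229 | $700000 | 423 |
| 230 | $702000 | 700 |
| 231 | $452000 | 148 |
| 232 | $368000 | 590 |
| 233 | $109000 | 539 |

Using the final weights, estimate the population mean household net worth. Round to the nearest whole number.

472387

Weighted sum = 1213091000
Sum of weights = 168 + 423 + 700 + 148 + 590 + 539 = 2568
Weighted mean = 1213091000 / 2568 = 472387.46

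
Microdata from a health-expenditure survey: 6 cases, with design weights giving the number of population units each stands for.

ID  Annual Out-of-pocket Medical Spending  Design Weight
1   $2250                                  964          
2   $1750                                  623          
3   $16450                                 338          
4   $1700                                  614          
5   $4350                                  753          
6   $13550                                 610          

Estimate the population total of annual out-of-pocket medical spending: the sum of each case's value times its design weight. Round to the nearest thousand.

Weighted total = 2250×964 + 1750×623 + 16450×338 + 1700×614 + 4350×753 + 13550×610
  = 2169000 + 1090250 + 5560100 + 1043800 + 3275550 + 8265500 = 21404200

21404000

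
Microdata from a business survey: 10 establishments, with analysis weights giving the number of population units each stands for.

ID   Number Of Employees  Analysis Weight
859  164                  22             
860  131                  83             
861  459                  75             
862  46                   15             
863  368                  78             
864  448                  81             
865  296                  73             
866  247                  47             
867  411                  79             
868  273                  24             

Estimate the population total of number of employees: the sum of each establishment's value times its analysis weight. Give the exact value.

186826

Weighted total = 186826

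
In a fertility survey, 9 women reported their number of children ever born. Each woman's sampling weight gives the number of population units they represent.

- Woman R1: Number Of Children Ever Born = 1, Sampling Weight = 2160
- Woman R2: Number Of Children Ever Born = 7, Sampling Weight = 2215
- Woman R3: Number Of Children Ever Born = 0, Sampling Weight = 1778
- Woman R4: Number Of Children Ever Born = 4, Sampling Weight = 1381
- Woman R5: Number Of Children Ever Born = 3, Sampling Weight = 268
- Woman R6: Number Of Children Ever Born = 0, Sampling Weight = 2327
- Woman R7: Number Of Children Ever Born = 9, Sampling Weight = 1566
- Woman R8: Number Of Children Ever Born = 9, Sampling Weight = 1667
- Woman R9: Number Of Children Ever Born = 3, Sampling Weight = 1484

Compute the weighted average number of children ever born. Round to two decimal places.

3.88

Weighted sum = 57542
Sum of weights = 2160 + 2215 + 1778 + 1381 + 268 + 2327 + 1566 + 1667 + 1484 = 14846
Weighted mean = 57542 / 14846 = 3.8759262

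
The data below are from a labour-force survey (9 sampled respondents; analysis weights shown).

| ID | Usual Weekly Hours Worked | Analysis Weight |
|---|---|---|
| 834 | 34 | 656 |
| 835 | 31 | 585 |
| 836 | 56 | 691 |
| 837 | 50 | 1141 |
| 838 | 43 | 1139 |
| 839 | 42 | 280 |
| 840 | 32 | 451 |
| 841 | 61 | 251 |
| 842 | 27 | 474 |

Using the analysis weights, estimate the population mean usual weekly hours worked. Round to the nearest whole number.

42

Weighted sum = 34×656 + 31×585 + 56×691 + 50×1141 + 43×1139 + 42×280 + 32×451 + 61×251 + 27×474
  = 22304 + 18135 + 38696 + 57050 + 48977 + 11760 + 14432 + 15311 + 12798 = 239463
Sum of weights = 5668
Weighted mean = 239463 / 5668 = 42.248236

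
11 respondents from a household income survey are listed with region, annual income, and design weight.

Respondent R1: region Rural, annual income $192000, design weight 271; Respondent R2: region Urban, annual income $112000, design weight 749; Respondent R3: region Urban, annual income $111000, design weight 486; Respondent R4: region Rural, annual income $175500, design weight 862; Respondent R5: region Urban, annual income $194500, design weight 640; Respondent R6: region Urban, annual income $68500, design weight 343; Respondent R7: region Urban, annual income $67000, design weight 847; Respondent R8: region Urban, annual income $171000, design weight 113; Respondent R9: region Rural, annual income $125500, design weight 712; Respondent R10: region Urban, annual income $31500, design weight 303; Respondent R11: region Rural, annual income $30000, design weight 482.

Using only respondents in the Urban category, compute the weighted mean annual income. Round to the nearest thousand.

Urban rows: R2, R3, R5, R6, R7, R8, R10
Weighted sum = 112000×749 + 111000×486 + 194500×640 + 68500×343 + 67000×847 + 171000×113 + 31500×303
  = 83888000 + 53946000 + 124480000 + 23495500 + 56749000 + 19323000 + 9544500 = 371426000
Sum of weights = 749 + 486 + 640 + 343 + 847 + 113 + 303 = 3481
Weighted mean = 371426000 / 3481 = 106700.95

107000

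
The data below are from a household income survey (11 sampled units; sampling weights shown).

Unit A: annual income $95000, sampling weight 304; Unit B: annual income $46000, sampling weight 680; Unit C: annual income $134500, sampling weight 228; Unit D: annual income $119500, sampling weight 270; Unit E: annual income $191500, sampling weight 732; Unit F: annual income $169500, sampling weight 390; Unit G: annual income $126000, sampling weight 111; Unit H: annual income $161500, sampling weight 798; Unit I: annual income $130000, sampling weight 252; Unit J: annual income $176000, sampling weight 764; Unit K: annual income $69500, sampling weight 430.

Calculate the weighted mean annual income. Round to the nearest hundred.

Weighted sum = 95000×304 + 46000×680 + 134500×228 + 119500×270 + 191500×732 + 169500×390 + 126000×111 + 161500×798 + 130000×252 + 176000×764 + 69500×430
  = 28880000 + 31280000 + 30666000 + 32265000 + 140178000 + 66105000 + 13986000 + 128877000 + 32760000 + 134464000 + 29885000 = 669346000
Sum of weights = 4959
Weighted mean = 669346000 / 4959 = 134976

135000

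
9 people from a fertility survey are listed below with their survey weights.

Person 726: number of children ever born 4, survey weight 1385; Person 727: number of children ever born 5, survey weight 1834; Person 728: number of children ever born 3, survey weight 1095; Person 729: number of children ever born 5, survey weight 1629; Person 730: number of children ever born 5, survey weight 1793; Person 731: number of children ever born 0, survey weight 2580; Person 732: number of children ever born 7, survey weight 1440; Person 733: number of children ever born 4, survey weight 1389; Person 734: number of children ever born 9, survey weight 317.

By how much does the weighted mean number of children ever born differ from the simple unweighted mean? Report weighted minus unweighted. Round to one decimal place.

Unweighted sum = 42
Unweighted mean = 42 / 9 = 4.6666667
Weighted sum = 4×1385 + 5×1834 + 3×1095 + 5×1629 + 5×1793 + 0×2580 + 7×1440 + 4×1389 + 9×317
  = 5540 + 9170 + 3285 + 8145 + 8965 + 0 + 10080 + 5556 + 2853 = 53594
Sum of weights = 1385 + 1834 + 1095 + 1629 + 1793 + 2580 + 1440 + 1389 + 317 = 13462
Weighted mean = 53594 / 13462 = 3.9811321
Difference (weighted minus unweighted) = -0.68553459

-0.7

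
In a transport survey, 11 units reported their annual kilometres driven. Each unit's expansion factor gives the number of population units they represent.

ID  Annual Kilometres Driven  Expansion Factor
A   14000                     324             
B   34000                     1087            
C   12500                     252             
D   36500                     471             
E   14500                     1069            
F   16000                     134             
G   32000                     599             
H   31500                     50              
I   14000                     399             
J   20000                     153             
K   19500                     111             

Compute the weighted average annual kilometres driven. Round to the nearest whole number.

Weighted sum = 14000×324 + 34000×1087 + 12500×252 + 36500×471 + 14500×1069 + 16000×134 + 32000×599 + 31500×50 + 14000×399 + 20000×153 + 19500×111
  = 4536000 + 36958000 + 3150000 + 17191500 + 15500500 + 2144000 + 19168000 + 1575000 + 5586000 + 3060000 + 2164500 = 111033500
Sum of weights = 324 + 1087 + 252 + 471 + 1069 + 134 + 599 + 50 + 399 + 153 + 111 = 4649
Weighted mean = 111033500 / 4649 = 23883.308

23883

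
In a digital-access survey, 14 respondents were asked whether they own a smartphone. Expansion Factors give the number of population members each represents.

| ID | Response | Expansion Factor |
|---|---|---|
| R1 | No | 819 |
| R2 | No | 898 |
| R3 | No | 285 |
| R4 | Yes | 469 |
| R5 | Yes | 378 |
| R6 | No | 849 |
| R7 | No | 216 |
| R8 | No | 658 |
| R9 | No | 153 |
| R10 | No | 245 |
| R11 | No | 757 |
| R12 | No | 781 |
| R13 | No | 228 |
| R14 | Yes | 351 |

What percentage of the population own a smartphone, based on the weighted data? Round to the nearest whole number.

17

Sum of weights for 'Yes' = 469 + 378 + 351 = 1198
Total weight = 7087
Weighted proportion = 1198 / 7087 = 0.16904191 → 16.904191%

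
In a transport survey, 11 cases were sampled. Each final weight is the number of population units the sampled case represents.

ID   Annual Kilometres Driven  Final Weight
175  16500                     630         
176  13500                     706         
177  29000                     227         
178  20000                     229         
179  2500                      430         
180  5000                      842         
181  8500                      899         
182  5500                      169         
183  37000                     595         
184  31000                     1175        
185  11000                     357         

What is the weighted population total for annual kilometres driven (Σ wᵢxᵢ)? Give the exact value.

107312000

Weighted total = 16500×630 + 13500×706 + 29000×227 + 20000×229 + 2500×430 + 5000×842 + 8500×899 + 5500×169 + 37000×595 + 31000×1175 + 11000×357
  = 10395000 + 9531000 + 6583000 + 4580000 + 1075000 + 4210000 + 7641500 + 929500 + 22015000 + 36425000 + 3927000 = 107312000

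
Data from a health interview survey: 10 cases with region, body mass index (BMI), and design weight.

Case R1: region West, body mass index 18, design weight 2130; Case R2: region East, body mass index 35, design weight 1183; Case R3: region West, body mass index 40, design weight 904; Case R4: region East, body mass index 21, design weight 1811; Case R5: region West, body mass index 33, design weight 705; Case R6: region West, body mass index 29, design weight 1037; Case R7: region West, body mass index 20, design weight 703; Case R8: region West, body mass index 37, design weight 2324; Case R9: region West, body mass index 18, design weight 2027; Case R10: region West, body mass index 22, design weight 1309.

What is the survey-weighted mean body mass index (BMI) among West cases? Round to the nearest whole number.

26

West rows: R1, R3, R5, R6, R7, R8, R9, R10
Weighted sum = 18×2130 + 40×904 + 33×705 + 29×1037 + 20×703 + 37×2324 + 18×2027 + 22×1309
  = 38340 + 36160 + 23265 + 30073 + 14060 + 85988 + 36486 + 28798 = 293170
Sum of weights = 11139
Weighted mean = 293170 / 11139 = 26.319239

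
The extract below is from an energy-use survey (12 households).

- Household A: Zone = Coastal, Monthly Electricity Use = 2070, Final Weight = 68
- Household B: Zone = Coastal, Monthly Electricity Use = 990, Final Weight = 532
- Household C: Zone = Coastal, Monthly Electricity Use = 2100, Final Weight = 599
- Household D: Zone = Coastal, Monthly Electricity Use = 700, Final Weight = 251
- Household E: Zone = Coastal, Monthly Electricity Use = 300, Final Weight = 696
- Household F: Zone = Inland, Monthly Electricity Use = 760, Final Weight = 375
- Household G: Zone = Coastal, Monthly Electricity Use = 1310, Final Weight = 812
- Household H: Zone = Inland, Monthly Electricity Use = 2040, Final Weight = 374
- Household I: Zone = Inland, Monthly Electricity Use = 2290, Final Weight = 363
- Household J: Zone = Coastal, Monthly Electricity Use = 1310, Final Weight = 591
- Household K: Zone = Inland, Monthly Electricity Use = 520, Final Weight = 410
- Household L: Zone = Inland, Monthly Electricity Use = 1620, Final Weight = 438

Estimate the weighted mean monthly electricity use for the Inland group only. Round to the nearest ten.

Inland rows: F, H, I, K, L
Weighted sum = 760×375 + 2040×374 + 2290×363 + 520×410 + 1620×438
  = 285000 + 762960 + 831270 + 213200 + 709560 = 2801990
Sum of weights = 375 + 374 + 363 + 410 + 438 = 1960
Weighted mean = 2801990 / 1960 = 1429.5867

1430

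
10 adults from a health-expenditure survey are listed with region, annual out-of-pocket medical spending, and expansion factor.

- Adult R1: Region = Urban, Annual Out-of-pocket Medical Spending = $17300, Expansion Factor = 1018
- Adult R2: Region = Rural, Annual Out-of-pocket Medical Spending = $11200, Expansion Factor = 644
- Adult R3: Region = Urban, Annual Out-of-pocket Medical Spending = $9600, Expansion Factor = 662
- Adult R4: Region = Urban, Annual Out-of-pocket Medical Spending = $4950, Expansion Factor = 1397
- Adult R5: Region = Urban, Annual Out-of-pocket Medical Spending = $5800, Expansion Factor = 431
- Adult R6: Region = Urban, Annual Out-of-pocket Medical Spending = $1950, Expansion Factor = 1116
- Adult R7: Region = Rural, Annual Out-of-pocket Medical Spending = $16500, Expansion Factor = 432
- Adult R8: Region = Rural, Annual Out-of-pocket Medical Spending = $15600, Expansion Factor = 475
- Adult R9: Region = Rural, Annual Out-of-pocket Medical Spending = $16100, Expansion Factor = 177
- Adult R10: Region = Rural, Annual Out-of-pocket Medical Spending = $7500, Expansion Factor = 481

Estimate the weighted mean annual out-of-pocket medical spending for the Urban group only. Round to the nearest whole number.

Urban rows: R1, R3, R4, R5, R6
Weighted sum = 17300×1018 + 9600×662 + 4950×1397 + 5800×431 + 1950×1116
  = 17611400 + 6355200 + 6915150 + 2499800 + 2176200 = 35557750
Sum of weights = 1018 + 662 + 1397 + 431 + 1116 = 4624
Weighted mean = 35557750 / 4624 = 7689.8248

7690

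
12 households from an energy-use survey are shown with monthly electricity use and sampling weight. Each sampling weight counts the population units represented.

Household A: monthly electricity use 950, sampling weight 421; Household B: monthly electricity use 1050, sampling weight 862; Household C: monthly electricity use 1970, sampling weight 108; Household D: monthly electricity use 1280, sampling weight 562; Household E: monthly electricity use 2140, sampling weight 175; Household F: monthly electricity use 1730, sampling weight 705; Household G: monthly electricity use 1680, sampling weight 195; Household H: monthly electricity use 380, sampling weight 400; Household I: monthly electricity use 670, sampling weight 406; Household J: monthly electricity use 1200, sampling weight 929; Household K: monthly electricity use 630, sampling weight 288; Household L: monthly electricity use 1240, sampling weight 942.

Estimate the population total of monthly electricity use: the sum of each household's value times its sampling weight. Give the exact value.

7047260

Weighted total = 950×421 + 1050×862 + 1970×108 + 1280×562 + 2140×175 + 1730×705 + 1680×195 + 380×400 + 670×406 + 1200×929 + 630×288 + 1240×942
  = 399950 + 905100 + 212760 + 719360 + 374500 + 1219650 + 327600 + 152000 + 272020 + 1114800 + 181440 + 1168080 = 7047260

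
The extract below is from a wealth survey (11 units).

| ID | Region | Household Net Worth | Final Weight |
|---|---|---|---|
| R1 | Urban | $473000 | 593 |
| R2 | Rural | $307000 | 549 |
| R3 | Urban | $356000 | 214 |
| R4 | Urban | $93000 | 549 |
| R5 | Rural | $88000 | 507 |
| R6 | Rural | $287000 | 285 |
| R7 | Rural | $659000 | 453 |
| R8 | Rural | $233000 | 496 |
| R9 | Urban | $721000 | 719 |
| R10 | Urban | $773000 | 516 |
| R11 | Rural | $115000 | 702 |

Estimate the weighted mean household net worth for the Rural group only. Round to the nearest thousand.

Rural rows: R2, R5, R6, R7, R8, R11
Weighted sum = 307000×549 + 88000×507 + 287000×285 + 659000×453 + 233000×496 + 115000×702
  = 789779000
Sum of weights = 549 + 507 + 285 + 453 + 496 + 702 = 2992
Weighted mean = 789779000 / 2992 = 263963.57

264000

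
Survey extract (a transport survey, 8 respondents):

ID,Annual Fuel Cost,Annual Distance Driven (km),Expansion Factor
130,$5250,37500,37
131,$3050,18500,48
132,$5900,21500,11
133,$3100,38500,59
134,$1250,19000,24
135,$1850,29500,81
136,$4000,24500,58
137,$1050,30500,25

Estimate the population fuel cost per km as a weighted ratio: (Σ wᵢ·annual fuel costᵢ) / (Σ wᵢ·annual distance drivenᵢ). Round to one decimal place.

Σ wᵢ·y = 5250×37 + 3050×48 + 5900×11 + 3100×59 + 1250×24 + 1850×81 + 4000×58 + 1050×25
  = 1026550
Σ wᵢ·x = 37500×37 + 18500×48 + 21500×11 + 38500×59 + 19000×24 + 29500×81 + 24500×58 + 30500×25
  = 1387500 + 888000 + 236500 + 2271500 + 456000 + 2389500 + 1421000 + 762500 = 9812500
Ratio = 1026550 / 9812500 = 0.10461656

0.1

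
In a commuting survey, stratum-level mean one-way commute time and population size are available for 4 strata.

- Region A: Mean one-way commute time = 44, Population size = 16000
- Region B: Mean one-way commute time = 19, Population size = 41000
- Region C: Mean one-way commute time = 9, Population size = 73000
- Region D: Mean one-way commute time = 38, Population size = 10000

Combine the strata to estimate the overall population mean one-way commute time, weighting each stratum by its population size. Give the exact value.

18

Σ Nₕ·x̄ₕ = 44×16000 + 19×41000 + 9×73000 + 38×10000
  = 2520000
Σ Nₕ = 16000 + 41000 + 73000 + 10000 = 140000
Overall mean = 2520000 / 140000 = 18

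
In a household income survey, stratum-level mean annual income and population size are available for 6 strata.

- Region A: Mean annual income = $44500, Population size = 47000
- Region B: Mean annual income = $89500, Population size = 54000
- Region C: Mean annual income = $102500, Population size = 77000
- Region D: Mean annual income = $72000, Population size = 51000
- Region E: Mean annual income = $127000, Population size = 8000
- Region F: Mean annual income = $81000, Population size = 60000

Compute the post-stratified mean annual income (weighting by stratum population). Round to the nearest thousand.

82000

Σ Nₕ·x̄ₕ = 44500×47000 + 89500×54000 + 102500×77000 + 72000×51000 + 127000×8000 + 81000×60000
  = 2091500000 + 4833000000 + 7892500000 + 3672000000 + 1016000000 + 4860000000 = 24365000000
Σ Nₕ = 47000 + 54000 + 77000 + 51000 + 8000 + 60000 = 297000
Overall mean = 24365000000 / 297000 = 82037.037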